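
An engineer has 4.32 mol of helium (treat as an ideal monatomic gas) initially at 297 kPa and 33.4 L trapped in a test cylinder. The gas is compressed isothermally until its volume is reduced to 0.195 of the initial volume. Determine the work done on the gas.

T₁ = P₁V₁/(nR) = 297×33.4/(4.32×8.314) = 276 K.
Isothermal: T stays 276 K; PV = const ⇒ V₂ = 6.51 L, P₂ = 1520 kPa.
W = nRT ln(V₂/V₁) = 4.32×8.314×276×ln(0.195) = -16200 J.
Work done on the gas = −W_by = 16200 J.

16200 J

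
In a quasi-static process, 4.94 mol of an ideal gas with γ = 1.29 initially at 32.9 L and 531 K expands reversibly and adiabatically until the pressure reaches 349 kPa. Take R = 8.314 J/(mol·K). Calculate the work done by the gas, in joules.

P₁ = nRT₁/V₁ = 4.94×8.314×531/32.9 = 663 kPa.
Adiabatic: T₂/T₁ = (P₂/P₁)^((γ−1)/γ) ⇒ T₂ = 531×(0.526)^0.225 = 460 K; V₂ = 54.1 L.
ΔU = nCvΔT = 4.94×28.7×(460−531) = -10100 J.
Q = 0 for an adiabatic process, so W = −ΔU = 10100 J.

10100 J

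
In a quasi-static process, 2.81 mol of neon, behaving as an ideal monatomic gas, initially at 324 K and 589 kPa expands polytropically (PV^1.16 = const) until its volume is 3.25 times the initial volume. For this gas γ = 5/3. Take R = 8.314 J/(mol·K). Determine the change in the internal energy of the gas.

-1950 J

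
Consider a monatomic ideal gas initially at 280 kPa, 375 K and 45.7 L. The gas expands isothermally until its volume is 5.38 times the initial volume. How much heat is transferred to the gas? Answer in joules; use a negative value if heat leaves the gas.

21500 J

n = P₁V₁/(RT₁) = 280×45.7/(8.314×375) = 4.10 mol.
Isothermal: T stays 375 K; PV = const ⇒ V₂ = 246 L, P₂ = 52.0 kPa.
ΔU = 0 (ideal gas, T constant).
W = nRT ln(V₂/V₁) = 4.10×8.314×375×ln(5.38) = 21500 J.
Q = ΔU + W = 21500 J.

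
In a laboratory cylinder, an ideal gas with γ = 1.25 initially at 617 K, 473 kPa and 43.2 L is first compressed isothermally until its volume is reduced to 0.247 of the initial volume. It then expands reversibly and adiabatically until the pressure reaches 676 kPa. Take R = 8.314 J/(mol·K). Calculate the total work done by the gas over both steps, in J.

-13200 J

n = P₁V₁/(RT₁) = 473×43.2/(8.314×617) = 3.98 mol.
Step 1 — Isothermal: T stays 617 K; PV = const ⇒ V₂ = 10.7 L, P₂ = 1910 kPa.
ΔU = 0 (ideal gas, T constant).
W = nRT ln(V₂/V₁) = 3.98×8.314×617×ln(0.247) = -28600 J.
Q = ΔU + W = -28600 J.
State after step 1: P = 1910 kPa, V = 10.7 L, T = 617 K.
Step 2 — Adiabatic: T₂/T₁ = (P₂/P₁)^((γ−1)/γ) ⇒ T₂ = 617×(0.353)^0.200 = 501 K; V₂ = 24.5 L.
ΔU = nCvΔT = 3.98×33.3×(501−617) = -15400 J.
Q = 0 for an adiabatic process, so W = −ΔU = 15400 J.
Net over both steps: W = -13200 J, Q = -28600 J, ΔU = -15400 J.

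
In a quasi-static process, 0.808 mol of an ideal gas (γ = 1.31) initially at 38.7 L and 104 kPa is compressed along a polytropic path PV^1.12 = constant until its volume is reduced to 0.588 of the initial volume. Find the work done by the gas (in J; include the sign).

T₁ = P₁V₁/(nR) = 104×38.7/(0.808×8.314) = 599 K.
Polytropic n=1.12: T₂ = T₁(V₁/V₂)^(n−1) = 599×(1.70)^0.12 = 639 K; P₂ = P₁(V₁/V₂)^n = 189 kPa.
W = (P₁V₁−P₂V₂)/(n−1) = (104×38.7−189×22.8)/0.12 = -2210 J.

-2210 J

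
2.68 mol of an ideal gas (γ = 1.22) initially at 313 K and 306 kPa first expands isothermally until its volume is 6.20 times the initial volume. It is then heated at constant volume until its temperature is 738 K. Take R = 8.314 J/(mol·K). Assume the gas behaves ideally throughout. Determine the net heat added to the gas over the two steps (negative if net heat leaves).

55800 J

V₁ = nRT₁/P₁ = 2.68×8.314×313/306 = 22.8 L.
Step 1 — Isothermal: T stays 313 K; PV = const ⇒ V₂ = 141 L, P₂ = 49.4 kPa.
ΔU = 0 (ideal gas, T constant).
W = nRT ln(V₂/V₁) = 2.68×8.314×313×ln(6.20) = 12700 J.
Q = ΔU + W = 12700 J.
State after step 1: P = 49.4 kPa, V = 141 L, T = 313 K.
Step 2 — Isochoric: V stays 141 L; P/T = const ⇒ T₂ = 738 K, P₂ = 116 kPa.
W = 0 (no volume change).
ΔU = nCvΔT = 2.68×37.8×(738−313) = 43000 J.
Q = ΔU = 43000 J.
Net over both steps: W = 12700 J, Q = 55800 J, ΔU = 43000 J.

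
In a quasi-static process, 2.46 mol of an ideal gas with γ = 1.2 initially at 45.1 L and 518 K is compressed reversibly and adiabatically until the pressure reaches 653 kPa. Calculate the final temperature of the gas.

P₁ = nRT₁/V₁ = 2.46×8.314×518/45.1 = 235 kPa.
Adiabatic: T₂/T₁ = (P₂/P₁)^((γ−1)/γ) ⇒ T₂ = 518×(2.78)^0.167 = 614 K; V₂ = 19.2 L.

614 K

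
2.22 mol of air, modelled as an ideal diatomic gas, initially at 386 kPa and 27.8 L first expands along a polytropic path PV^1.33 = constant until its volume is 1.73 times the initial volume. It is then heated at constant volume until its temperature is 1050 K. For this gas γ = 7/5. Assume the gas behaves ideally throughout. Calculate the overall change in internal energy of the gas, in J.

21600 J

T₁ = P₁V₁/(nR) = 386×27.8/(2.22×8.314) = 581 K.
Step 1 — Polytropic n=1.33: T₂ = T₁(V₁/V₂)^(n−1) = 581×(0.578)^0.33 = 485 K; P₂ = P₁(V₁/V₂)^n = 186 kPa.
W = (P₁V₁−P₂V₂)/(n−1) = (386×27.8−186×48.1)/0.33 = 5380 J.
ΔU = nCvΔT = 2.22×20.8×(485−581) = -4440 J.
Q = ΔU + W = 942 J.
State after step 1: P = 186 kPa, V = 48.1 L, T = 485 K.
Step 2 — Isochoric: V stays 48.1 L; P/T = const ⇒ T₂ = 1050 K, P₂ = 403 kPa.
W = 0 (no volume change).
ΔU = nCvΔT = 2.22×20.8×(1050−485) = 26100 J.
Q = ΔU = 26100 J.
Net over both steps: W = 5380 J, Q = 27000 J, ΔU = 21600 J.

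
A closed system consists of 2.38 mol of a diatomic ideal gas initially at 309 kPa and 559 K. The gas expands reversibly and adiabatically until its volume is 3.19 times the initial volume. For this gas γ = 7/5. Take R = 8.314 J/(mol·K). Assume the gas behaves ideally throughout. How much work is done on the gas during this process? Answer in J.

-10300 J

V₁ = nRT₁/P₁ = 2.38×8.314×559/309 = 35.8 L.
Adiabatic: TV^(γ−1) = const ⇒ T₂ = 559×(0.313)^0.400 = 351 K; PV^γ = const ⇒ P₂ = 60.9 kPa.
ΔU = nCvΔT = 2.38×20.8×(351−559) = -10300 J.
Q = 0 for an adiabatic process, so W = −ΔU = 10300 J.
Work done on the gas = −W_by = -10300 J.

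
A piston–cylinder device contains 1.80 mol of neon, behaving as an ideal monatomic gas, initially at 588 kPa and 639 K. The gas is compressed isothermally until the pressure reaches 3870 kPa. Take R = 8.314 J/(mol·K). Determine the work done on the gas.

18000 J

V₁ = nRT₁/P₁ = 1.80×8.314×639/588 = 16.3 L.
Isothermal: T stays 639 K; PV = const ⇒ V₂ = 2.47 L, P₂ = 3870 kPa.
W = nRT ln(V₂/V₁) = 1.80×8.314×639×ln(0.152) = -18000 J.
Work done on the gas = −W_by = 18000 J.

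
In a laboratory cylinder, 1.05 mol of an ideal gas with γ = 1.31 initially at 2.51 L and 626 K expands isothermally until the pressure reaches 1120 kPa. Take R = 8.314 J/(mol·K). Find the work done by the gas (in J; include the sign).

3630 J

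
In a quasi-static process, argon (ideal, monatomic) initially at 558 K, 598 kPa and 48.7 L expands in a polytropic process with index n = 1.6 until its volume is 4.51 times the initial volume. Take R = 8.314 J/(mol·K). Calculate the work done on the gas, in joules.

-28900 J

n = P₁V₁/(RT₁) = 598×48.7/(8.314×558) = 6.28 mol.
Polytropic n=1.6: T₂ = T₁(V₁/V₂)^(n−1) = 558×(0.222)^0.60 = 226 K; P₂ = P₁(V₁/V₂)^n = 53.7 kPa.
W = (P₁V₁−P₂V₂)/(n−1) = (598×48.7−53.7×220)/0.60 = 28900 J.
Work done on the gas = −W_by = -28900 J.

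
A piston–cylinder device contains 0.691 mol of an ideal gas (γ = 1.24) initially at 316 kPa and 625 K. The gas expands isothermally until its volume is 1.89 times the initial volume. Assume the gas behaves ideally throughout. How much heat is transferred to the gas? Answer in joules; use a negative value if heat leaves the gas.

V₁ = nRT₁/P₁ = 0.691×8.314×625/316 = 11.4 L.
Isothermal: T stays 625 K; PV = const ⇒ V₂ = 21.5 L, P₂ = 167 kPa.
ΔU = 0 (ideal gas, T constant).
W = nRT ln(V₂/V₁) = 0.691×8.314×625×ln(1.89) = 2290 J.
Q = ΔU + W = 2290 J.

2290 J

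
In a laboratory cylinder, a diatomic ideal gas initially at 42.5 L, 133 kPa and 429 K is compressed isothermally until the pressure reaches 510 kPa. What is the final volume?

11.1 L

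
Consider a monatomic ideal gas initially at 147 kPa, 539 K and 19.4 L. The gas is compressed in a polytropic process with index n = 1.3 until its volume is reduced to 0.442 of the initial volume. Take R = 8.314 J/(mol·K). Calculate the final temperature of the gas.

Polytropic n=1.3: T₂ = T₁(V₁/V₂)^(n−1) = 539×(2.26)^0.30 = 689 K; P₂ = P₁(V₁/V₂)^n = 425 kPa.

689 K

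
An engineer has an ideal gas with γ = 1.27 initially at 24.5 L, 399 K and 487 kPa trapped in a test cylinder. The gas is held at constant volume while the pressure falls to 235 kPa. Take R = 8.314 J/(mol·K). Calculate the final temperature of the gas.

Isochoric: V stays 24.5 L; P/T = const ⇒ T₂ = 193 K, P₂ = 235 kPa.

193 K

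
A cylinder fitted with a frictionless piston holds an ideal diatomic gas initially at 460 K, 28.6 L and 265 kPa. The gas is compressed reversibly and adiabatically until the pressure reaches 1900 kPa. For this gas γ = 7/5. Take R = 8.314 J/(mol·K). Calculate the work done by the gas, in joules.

-14300 J

n = P₁V₁/(RT₁) = 265×28.6/(8.314×460) = 1.98 mol.
Adiabatic: T₂/T₁ = (P₂/P₁)^((γ−1)/γ) ⇒ T₂ = 460×(7.17)^0.286 = 808 K; V₂ = 7.00 L.
ΔU = nCvΔT = 1.98×20.8×(808−460) = 14300 J.
Q = 0 for an adiabatic process, so W = −ΔU = -14300 J.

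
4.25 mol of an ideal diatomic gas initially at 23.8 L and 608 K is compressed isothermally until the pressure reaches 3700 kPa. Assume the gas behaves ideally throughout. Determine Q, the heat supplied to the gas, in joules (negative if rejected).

P₁ = nRT₁/V₁ = 4.25×8.314×608/23.8 = 903 kPa.
Isothermal: T stays 608 K; PV = const ⇒ V₂ = 5.81 L, P₂ = 3700 kPa.
ΔU = 0 (ideal gas, T constant).
W = nRT ln(V₂/V₁) = 4.25×8.314×608×ln(0.244) = -30300 J.
Q = ΔU + W = -30300 J.

-30300 J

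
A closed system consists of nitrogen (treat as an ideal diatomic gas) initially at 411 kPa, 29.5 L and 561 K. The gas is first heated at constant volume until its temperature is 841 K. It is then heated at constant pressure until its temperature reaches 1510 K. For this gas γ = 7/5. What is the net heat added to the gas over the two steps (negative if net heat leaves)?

65700 J

n = P₁V₁/(RT₁) = 411×29.5/(8.314×561) = 2.60 mol.
Step 1 — Isochoric: V stays 29.5 L; P/T = const ⇒ T₂ = 841 K, P₂ = 616 kPa.
W = 0 (no volume change).
ΔU = nCvΔT = 2.60×20.8×(841−561) = 15100 J.
Q = ΔU = 15100 J.
State after step 1: P = 616 kPa, V = 29.5 L, T = 841 K.
Step 2 — Isobaric: P stays 616 kPa; V/T = const ⇒ T₂ = 1510 K, V₂ = 53.0 L.
W = PΔV = 616×(53.0−29.5) kPa·L = 14500 J.
ΔU = nCvΔT = 2.60×20.8×(1510−841) = 36100 J.
Q = ΔU + W = nCpΔT = 50600 J.
Net over both steps: W = 14500 J, Q = 65700 J, ΔU = 51300 J.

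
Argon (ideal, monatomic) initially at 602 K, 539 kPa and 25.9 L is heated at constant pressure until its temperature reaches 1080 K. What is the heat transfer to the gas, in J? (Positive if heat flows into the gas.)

27700 J

n = P₁V₁/(RT₁) = 539×25.9/(8.314×602) = 2.79 mol.
Isobaric: P stays 539 kPa; V/T = const ⇒ T₂ = 1080 K, V₂ = 46.5 L.
W = PΔV = 539×(46.5−25.9) kPa·L = 11100 J.
ΔU = nCvΔT = 2.79×12.5×(1080−602) = 16600 J.
Q = ΔU + W = nCpΔT = 27700 J.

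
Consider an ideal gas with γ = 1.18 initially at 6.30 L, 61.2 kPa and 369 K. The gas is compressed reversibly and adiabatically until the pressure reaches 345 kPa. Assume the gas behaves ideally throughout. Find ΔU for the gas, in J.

n = P₁V₁/(RT₁) = 61.2×6.30/(8.314×369) = 0.126 mol.
Adiabatic: T₂/T₁ = (P₂/P₁)^((γ−1)/γ) ⇒ T₂ = 369×(5.64)^0.153 = 480 K; V₂ = 1.45 L.
For an ideal gas ΔU = nCvΔT with Cv = R/(γ−1) = 46.2 J/(mol·K).
ΔU = 0.126×46.2×(480−369) = 647 J.

647 J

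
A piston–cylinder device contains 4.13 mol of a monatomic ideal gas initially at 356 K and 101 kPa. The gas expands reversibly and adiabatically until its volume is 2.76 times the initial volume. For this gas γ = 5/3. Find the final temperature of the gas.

181 K

V₁ = nRT₁/P₁ = 4.13×8.314×356/101 = 121 L.
Adiabatic: TV^(γ−1) = const ⇒ T₂ = 356×(0.362)^0.667 = 181 K; PV^γ = const ⇒ P₂ = 18.6 kPa.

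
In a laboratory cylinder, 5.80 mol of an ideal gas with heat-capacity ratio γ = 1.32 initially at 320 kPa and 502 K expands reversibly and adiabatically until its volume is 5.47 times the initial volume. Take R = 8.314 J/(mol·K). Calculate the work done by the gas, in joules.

V₁ = nRT₁/P₁ = 5.80×8.314×502/320 = 75.6 L.
Adiabatic: TV^(γ−1) = const ⇒ T₂ = 502×(0.183)^0.320 = 291 K; PV^γ = const ⇒ P₂ = 34.0 kPa.
ΔU = nCvΔT = 5.80×26.0×(291−502) = -31700 J.
Q = 0 for an adiabatic process, so W = −ΔU = 31700 J.

31700 J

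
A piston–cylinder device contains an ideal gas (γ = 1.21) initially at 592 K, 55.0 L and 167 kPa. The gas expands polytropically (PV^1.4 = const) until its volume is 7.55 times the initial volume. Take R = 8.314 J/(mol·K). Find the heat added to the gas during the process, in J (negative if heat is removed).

-11500 J

n = P₁V₁/(RT₁) = 167×55.0/(8.314×592) = 1.87 mol.
Polytropic n=1.4: T₂ = T₁(V₁/V₂)^(n−1) = 592×(0.132)^0.40 = 264 K; P₂ = P₁(V₁/V₂)^n = 9.85 kPa.
W = (P₁V₁−P₂V₂)/(n−1) = (167×55.0−9.85×415)/0.40 = 12700 J.
ΔU = nCvΔT = 1.87×39.6×(264−592) = -24300 J.
Q = ΔU + W = -11500 J.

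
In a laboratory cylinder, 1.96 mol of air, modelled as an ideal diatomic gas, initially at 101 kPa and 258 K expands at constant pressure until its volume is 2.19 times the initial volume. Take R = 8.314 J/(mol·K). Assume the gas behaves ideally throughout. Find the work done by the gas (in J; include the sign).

5000 J

V₁ = nRT₁/P₁ = 1.96×8.314×258/101 = 41.6 L.
Isobaric: P stays 101 kPa; V/T = const ⇒ T₂ = 565 K, V₂ = 91.2 L.
W = PΔV = 101×(91.2−41.6) kPa·L = 5000 J.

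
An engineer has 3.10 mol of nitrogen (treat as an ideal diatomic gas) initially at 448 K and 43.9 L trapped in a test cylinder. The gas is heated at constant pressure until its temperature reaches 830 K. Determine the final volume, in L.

81.3 L

P₁ = nRT₁/V₁ = 3.10×8.314×448/43.9 = 263 kPa.
Isobaric: P stays 263 kPa; V/T = const ⇒ T₂ = 830 K, V₂ = 81.3 L.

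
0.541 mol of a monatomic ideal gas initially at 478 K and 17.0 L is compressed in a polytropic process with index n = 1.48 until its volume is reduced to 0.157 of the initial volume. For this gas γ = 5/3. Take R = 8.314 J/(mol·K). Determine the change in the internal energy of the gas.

P₁ = nRT₁/V₁ = 0.541×8.314×478/17.0 = 126 kPa.
Polytropic n=1.48: T₂ = T₁(V₁/V₂)^(n−1) = 478×(6.37)^0.48 = 1160 K; P₂ = P₁(V₁/V₂)^n = 1960 kPa.
For an ideal gas ΔU = nCvΔT with Cv = (3/2)R = 12.5 J/(mol·K).
ΔU = 0.541×12.5×(1160−478) = 4620 J.

4620 J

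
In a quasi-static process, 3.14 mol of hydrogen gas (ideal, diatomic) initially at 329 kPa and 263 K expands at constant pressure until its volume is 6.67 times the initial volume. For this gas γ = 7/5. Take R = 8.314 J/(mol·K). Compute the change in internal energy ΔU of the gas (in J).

97300 J

V₁ = nRT₁/P₁ = 3.14×8.314×263/329 = 20.9 L.
Isobaric: P stays 329 kPa; V/T = const ⇒ T₂ = 1750 K, V₂ = 139 L.
For an ideal gas ΔU = nCvΔT with Cv = (5/2)R = 20.8 J/(mol·K).
ΔU = 3.14×20.8×(1750−263) = 97300 J.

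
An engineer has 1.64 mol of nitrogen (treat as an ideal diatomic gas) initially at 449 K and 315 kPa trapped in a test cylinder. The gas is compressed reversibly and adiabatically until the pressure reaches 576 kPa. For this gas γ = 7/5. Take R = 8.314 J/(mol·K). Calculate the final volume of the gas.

V₁ = nRT₁/P₁ = 1.64×8.314×449/315 = 19.4 L.
Adiabatic: T₂/T₁ = (P₂/P₁)^((γ−1)/γ) ⇒ T₂ = 449×(1.83)^0.286 = 534 K; V₂ = 12.6 L.

12.6 L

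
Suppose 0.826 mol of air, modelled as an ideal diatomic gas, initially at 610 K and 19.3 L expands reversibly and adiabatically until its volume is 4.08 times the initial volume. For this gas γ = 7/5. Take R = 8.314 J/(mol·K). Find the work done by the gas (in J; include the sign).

P₁ = nRT₁/V₁ = 0.826×8.314×610/19.3 = 217 kPa.
Adiabatic: TV^(γ−1) = const ⇒ T₂ = 610×(0.245)^0.400 = 348 K; PV^γ = const ⇒ P₂ = 30.3 kPa.
ΔU = nCvΔT = 0.826×20.8×(348−610) = -4510 J.
Q = 0 for an adiabatic process, so W = −ΔU = 4510 J.

4510 J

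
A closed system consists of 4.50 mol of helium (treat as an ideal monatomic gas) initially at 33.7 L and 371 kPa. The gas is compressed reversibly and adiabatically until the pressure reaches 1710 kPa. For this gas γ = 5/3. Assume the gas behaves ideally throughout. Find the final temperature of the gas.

616 K

T₁ = P₁V₁/(nR) = 371×33.7/(4.50×8.314) = 334 K.
Adiabatic: T₂/T₁ = (P₂/P₁)^((γ−1)/γ) ⇒ T₂ = 334×(4.61)^0.400 = 616 K; V₂ = 13.5 L.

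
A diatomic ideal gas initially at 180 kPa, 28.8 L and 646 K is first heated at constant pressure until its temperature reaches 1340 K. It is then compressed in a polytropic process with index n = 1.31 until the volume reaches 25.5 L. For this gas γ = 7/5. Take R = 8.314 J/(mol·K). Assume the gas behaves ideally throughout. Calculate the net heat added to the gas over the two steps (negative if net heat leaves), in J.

n = P₁V₁/(RT₁) = 180×28.8/(8.314×646) = 0.965 mol.
Step 1 — Isobaric: P stays 180 kPa; V/T = const ⇒ T₂ = 1340 K, V₂ = 59.7 L.
W = PΔV = 180×(59.7−28.8) kPa·L = 5570 J.
ΔU = nCvΔT = 0.965×20.8×(1340−646) = 13900 J.
Q = ΔU + W = nCpΔT = 19500 J.
State after step 1: P = 180 kPa, V = 59.7 L, T = 1340 K.
Step 2 — Polytropic n=1.31: T₂ = T₁(V₁/V₂)^(n−1) = 1340×(2.34)^0.31 = 1740 K; P₂ = P₁(V₁/V₂)^n = 549 kPa.
W = (P₁V₁−P₂V₂)/(n−1) = (180×59.7−549×25.5)/0.31 = -10500 J.
ΔU = nCvΔT = 0.965×20.8×(1740−1340) = 8120 J.
Q = ΔU + W = -2360 J.
Net over both steps: W = -4910 J, Q = 17100 J, ΔU = 22000 J.

17100 J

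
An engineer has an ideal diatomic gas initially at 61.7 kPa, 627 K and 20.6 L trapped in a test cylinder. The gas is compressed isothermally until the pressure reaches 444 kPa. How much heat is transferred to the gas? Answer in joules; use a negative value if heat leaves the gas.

n = P₁V₁/(RT₁) = 61.7×20.6/(8.314×627) = 0.244 mol.
Isothermal: T stays 627 K; PV = const ⇒ V₂ = 2.86 L, P₂ = 444 kPa.
ΔU = 0 (ideal gas, T constant).
W = nRT ln(V₂/V₁) = 0.244×8.314×627×ln(0.139) = -2510 J.
Q = ΔU + W = -2510 J.

-2510 J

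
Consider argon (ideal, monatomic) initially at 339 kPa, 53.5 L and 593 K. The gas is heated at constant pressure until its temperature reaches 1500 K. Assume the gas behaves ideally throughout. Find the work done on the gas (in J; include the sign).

n = P₁V₁/(RT₁) = 339×53.5/(8.314×593) = 3.68 mol.
Isobaric: P stays 339 kPa; V/T = const ⇒ T₂ = 1500 K, V₂ = 135 L.
W = PΔV = 339×(135−53.5) kPa·L = 27700 J.
Work done on the gas = −W_by = -27700 J.

-27700 J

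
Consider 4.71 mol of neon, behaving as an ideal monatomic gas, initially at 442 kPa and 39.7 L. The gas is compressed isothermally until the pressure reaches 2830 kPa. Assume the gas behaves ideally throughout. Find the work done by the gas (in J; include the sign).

-32600 J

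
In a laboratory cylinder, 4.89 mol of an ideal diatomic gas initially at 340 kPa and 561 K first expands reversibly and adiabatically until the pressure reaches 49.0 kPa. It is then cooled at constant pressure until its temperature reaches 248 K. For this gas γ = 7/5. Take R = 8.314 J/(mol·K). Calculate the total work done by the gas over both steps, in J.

21200 J

V₁ = nRT₁/P₁ = 4.89×8.314×561/340 = 67.1 L.
Step 1 — Adiabatic: T₂/T₁ = (P₂/P₁)^((γ−1)/γ) ⇒ T₂ = 561×(0.144)^0.286 = 323 K; V₂ = 268 L.
ΔU = nCvΔT = 4.89×20.8×(323−561) = -24200 J.
Q = 0 for an adiabatic process, so W = −ΔU = 24200 J.
State after step 1: P = 49.0 kPa, V = 268 L, T = 323 K.
Step 2 — Isobaric: P stays 49.0 kPa; V/T = const ⇒ T₂ = 248 K, V₂ = 206 L.
W = PΔV = 49.0×(206−268) kPa·L = -3030 J.
ΔU = nCvΔT = 4.89×20.8×(248−323) = -7580 J.
Q = ΔU + W = nCpΔT = -10600 J.
Net over both steps: W = 21200 J, Q = -10600 J, ΔU = -31800 J.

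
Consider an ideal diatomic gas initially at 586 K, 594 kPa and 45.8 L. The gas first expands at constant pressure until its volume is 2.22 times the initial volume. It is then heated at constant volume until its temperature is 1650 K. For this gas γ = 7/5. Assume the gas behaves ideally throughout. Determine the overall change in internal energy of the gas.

123000 J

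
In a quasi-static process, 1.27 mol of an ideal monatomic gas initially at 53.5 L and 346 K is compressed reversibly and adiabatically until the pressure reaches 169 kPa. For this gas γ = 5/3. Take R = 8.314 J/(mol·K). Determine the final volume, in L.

31.1 L

P₁ = nRT₁/V₁ = 1.27×8.314×346/53.5 = 68.3 kPa.
Adiabatic: T₂/T₁ = (P₂/P₁)^((γ−1)/γ) ⇒ T₂ = 346×(2.47)^0.400 = 497 K; V₂ = 31.1 L.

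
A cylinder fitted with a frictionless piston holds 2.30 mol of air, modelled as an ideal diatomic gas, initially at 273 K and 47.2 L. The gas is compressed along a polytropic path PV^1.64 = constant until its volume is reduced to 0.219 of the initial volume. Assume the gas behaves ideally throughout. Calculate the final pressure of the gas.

1330 kPa

P₁ = nRT₁/V₁ = 2.30×8.314×273/47.2 = 111 kPa.
Polytropic n=1.64: T₂ = T₁(V₁/V₂)^(n−1) = 273×(4.57)^0.64 = 722 K; P₂ = P₁(V₁/V₂)^n = 1330 kPa.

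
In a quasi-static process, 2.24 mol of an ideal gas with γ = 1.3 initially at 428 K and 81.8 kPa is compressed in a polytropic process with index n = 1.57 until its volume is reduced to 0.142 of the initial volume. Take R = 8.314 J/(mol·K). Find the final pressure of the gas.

1750 kPa

V₁ = nRT₁/P₁ = 2.24×8.314×428/81.8 = 97.4 L.
Polytropic n=1.57: T₂ = T₁(V₁/V₂)^(n−1) = 428×(7.04)^0.57 = 1300 K; P₂ = P₁(V₁/V₂)^n = 1750 kPa.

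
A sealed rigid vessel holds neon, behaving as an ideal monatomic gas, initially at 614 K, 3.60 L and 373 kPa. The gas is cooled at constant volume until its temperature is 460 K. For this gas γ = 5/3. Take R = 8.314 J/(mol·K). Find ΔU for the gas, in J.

-505 J

n = P₁V₁/(RT₁) = 373×3.60/(8.314×614) = 0.263 mol.
Isochoric: V stays 3.60 L; P/T = const ⇒ T₂ = 460 K, P₂ = 279 kPa.
For an ideal gas ΔU = nCvΔT with Cv = (3/2)R = 12.5 J/(mol·K).
ΔU = 0.263×12.5×(460−614) = -505 J.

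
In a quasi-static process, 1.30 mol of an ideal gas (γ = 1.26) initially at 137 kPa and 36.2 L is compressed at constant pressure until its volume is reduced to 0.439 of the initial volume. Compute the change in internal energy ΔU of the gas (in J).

-10700 J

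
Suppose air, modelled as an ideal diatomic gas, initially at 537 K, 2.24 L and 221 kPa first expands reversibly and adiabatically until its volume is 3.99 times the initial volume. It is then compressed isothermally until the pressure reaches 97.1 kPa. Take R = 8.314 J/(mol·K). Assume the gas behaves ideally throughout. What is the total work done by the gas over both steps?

209 J

n = P₁V₁/(RT₁) = 221×2.24/(8.314×537) = 0.111 mol.
Step 1 — Adiabatic: TV^(γ−1) = const ⇒ T₂ = 537×(0.251)^0.400 = 309 K; PV^γ = const ⇒ P₂ = 31.8 kPa.
ΔU = nCvΔT = 0.111×20.8×(309−537) = -526 J.
Q = 0 for an adiabatic process, so W = −ΔU = 526 J.
State after step 1: P = 31.8 kPa, V = 8.94 L, T = 309 K.
Step 2 — Isothermal: T stays 309 K; PV = const ⇒ V₂ = 2.93 L, P₂ = 97.1 kPa.
ΔU = 0 (ideal gas, T constant).
W = nRT ln(V₂/V₁) = 0.111×8.314×309×ln(0.328) = -317 J.
Q = ΔU + W = -317 J.
Net over both steps: W = 209 J, Q = -317 J, ΔU = -526 J.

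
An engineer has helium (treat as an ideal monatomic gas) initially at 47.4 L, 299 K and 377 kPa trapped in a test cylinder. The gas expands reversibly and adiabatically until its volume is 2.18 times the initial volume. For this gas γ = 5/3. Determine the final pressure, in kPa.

Adiabatic: TV^(γ−1) = const ⇒ T₂ = 299×(0.459)^0.667 = 178 K; PV^γ = const ⇒ P₂ = 103 kPa.

103 kPa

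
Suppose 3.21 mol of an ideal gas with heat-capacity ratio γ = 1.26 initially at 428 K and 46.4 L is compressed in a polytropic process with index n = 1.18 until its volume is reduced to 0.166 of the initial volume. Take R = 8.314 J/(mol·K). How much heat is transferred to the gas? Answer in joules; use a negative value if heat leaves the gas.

-7450 J

P₁ = nRT₁/V₁ = 3.21×8.314×428/46.4 = 246 kPa.
Polytropic n=1.18: T₂ = T₁(V₁/V₂)^(n−1) = 428×(6.02)^0.18 = 591 K; P₂ = P₁(V₁/V₂)^n = 2050 kPa.
W = (P₁V₁−P₂V₂)/(n−1) = (246×46.4−2050×7.70)/0.18 = -24200 J.
ΔU = nCvΔT = 3.21×32.0×(591−428) = 16800 J.
Q = ΔU + W = -7450 J.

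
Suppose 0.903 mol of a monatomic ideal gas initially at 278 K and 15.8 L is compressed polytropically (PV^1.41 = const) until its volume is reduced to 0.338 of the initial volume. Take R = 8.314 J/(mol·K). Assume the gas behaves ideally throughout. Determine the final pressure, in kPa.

P₁ = nRT₁/V₁ = 0.903×8.314×278/15.8 = 132 kPa.
Polytropic n=1.41: T₂ = T₁(V₁/V₂)^(n−1) = 278×(2.96)^0.41 = 434 K; P₂ = P₁(V₁/V₂)^n = 610 kPa.

610 kPa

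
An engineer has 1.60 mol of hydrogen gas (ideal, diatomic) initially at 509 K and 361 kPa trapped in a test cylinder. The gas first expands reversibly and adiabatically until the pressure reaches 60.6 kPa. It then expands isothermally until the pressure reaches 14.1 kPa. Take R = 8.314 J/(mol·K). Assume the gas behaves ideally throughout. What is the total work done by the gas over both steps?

12700 J

V₁ = nRT₁/P₁ = 1.60×8.314×509/361 = 18.8 L.
Step 1 — Adiabatic: T₂/T₁ = (P₂/P₁)^((γ−1)/γ) ⇒ T₂ = 509×(0.168)^0.286 = 306 K; V₂ = 67.1 L.
ΔU = nCvΔT = 1.60×20.8×(306−509) = -6760 J.
Q = 0 for an adiabatic process, so W = −ΔU = 6760 J.
State after step 1: P = 60.6 kPa, V = 67.1 L, T = 306 K.
Step 2 — Isothermal: T stays 306 K; PV = const ⇒ V₂ = 288 L, P₂ = 14.1 kPa.
ΔU = 0 (ideal gas, T constant).
W = nRT ln(V₂/V₁) = 1.60×8.314×306×ln(4.30) = 5930 J.
Q = ΔU + W = 5930 J.
Net over both steps: W = 12700 J, Q = 5930 J, ΔU = -6760 J.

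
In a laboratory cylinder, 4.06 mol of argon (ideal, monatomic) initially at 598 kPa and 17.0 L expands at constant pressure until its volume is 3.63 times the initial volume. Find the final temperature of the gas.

1090 K

T₁ = P₁V₁/(nR) = 598×17.0/(4.06×8.314) = 301 K.
Isobaric: P stays 598 kPa; V/T = const ⇒ T₂ = 1090 K, V₂ = 61.7 L.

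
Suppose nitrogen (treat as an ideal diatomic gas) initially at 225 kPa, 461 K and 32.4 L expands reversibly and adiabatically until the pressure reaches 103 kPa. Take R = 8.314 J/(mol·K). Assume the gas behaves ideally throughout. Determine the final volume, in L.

Adiabatic: T₂/T₁ = (P₂/P₁)^((γ−1)/γ) ⇒ T₂ = 461×(0.458)^0.286 = 369 K; V₂ = 56.6 L.

56.6 L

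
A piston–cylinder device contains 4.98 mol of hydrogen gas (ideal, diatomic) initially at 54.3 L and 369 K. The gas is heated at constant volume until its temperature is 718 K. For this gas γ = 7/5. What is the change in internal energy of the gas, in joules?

P₁ = nRT₁/V₁ = 4.98×8.314×369/54.3 = 281 kPa.
Isochoric: V stays 54.3 L; P/T = const ⇒ T₂ = 718 K, P₂ = 547 kPa.
For an ideal gas ΔU = nCvΔT with Cv = (5/2)R = 20.8 J/(mol·K).
ΔU = 4.98×20.8×(718−369) = 36100 J.

36100 J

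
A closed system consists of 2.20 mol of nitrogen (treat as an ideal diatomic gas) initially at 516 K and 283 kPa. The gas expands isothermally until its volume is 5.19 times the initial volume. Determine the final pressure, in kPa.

V₁ = nRT₁/P₁ = 2.20×8.314×516/283 = 33.4 L.
Isothermal: T stays 516 K; PV = const ⇒ V₂ = 173 L, P₂ = 54.5 kPa.

54.5 kPa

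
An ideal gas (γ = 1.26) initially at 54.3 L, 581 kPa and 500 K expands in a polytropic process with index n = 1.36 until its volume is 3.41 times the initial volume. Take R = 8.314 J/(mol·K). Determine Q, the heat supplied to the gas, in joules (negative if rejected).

n = P₁V₁/(RT₁) = 581×54.3/(8.314×500) = 7.59 mol.
Polytropic n=1.36: T₂ = T₁(V₁/V₂)^(n−1) = 500×(0.293)^0.36 = 321 K; P₂ = P₁(V₁/V₂)^n = 110 kPa.
W = (P₁V₁−P₂V₂)/(n−1) = (581×54.3−110×185)/0.36 = 31300 J.
ΔU = nCvΔT = 7.59×32.0×(321−500) = -43300 J.
Q = ΔU + W = -12000 J.

-12000 J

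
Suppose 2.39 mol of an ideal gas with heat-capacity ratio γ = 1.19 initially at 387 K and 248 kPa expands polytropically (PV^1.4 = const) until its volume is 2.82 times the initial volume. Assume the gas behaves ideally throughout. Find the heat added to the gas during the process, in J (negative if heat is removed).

V₁ = nRT₁/P₁ = 2.39×8.314×387/248 = 31.0 L.
Polytropic n=1.4: T₂ = T₁(V₁/V₂)^(n−1) = 387×(0.355)^0.40 = 256 K; P₂ = P₁(V₁/V₂)^n = 58.1 kPa.
W = (P₁V₁−P₂V₂)/(n−1) = (248×31.0−58.1×87.4)/0.40 = 6530 J.
ΔU = nCvΔT = 2.39×43.8×(256−387) = -13700 J.
Q = ΔU + W = -7210 J.

-7210 J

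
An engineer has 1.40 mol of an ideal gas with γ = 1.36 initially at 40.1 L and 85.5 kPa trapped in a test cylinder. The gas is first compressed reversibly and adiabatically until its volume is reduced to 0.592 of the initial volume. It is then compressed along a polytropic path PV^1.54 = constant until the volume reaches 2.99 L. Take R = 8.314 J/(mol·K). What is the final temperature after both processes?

T₁ = P₁V₁/(nR) = 85.5×40.1/(1.40×8.314) = 295 K.
Step 1 — Adiabatic: TV^(γ−1) = const ⇒ T₂ = 295×(1.69)^0.360 = 356 K; PV^γ = const ⇒ P₂ = 174 kPa.
ΔU = nCvΔT = 1.40×23.1×(356−295) = 1980 J.
Q = 0 for an adiabatic process, so W = −ΔU = -1980 J.
State after step 1: P = 174 kPa, V = 23.7 L, T = 356 K.
Step 2 — Polytropic n=1.54: T₂ = T₁(V₁/V₂)^(n−1) = 356×(7.94)^0.54 = 1090 K; P₂ = P₁(V₁/V₂)^n = 4240 kPa.
W = (P₁V₁−P₂V₂)/(n−1) = (174×23.7−4240×2.99)/0.54 = -15800 J.
ΔU = nCvΔT = 1.40×23.1×(1090−356) = 23700 J.
Q = ΔU + W = 7900 J.
Net over both steps: W = -17800 J, Q = 7900 J, ΔU = 25700 J.

1090 K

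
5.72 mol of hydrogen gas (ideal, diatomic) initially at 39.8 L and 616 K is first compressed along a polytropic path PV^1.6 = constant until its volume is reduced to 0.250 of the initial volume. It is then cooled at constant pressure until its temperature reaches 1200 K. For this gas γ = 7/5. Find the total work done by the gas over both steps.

P₁ = nRT₁/V₁ = 5.72×8.314×616/39.8 = 736 kPa.
Step 1 — Polytropic n=1.6: T₂ = T₁(V₁/V₂)^(n−1) = 616×(4.00)^0.60 = 1420 K; P₂ = P₁(V₁/V₂)^n = 6760 kPa.
W = (P₁V₁−P₂V₂)/(n−1) = (736×39.8−6760×9.95)/0.60 = -63300 J.
ΔU = nCvΔT = 5.72×20.8×(1420−616) = 95000 J.
Q = ΔU + W = 31700 J.
State after step 1: P = 6760 kPa, V = 9.95 L, T = 1420 K.
Step 2 — Isobaric: P stays 6760 kPa; V/T = const ⇒ T₂ = 1200 K, V₂ = 8.44 L.
W = PΔV = 6760×(8.44−9.95) kPa·L = -10200 J.
ΔU = nCvΔT = 5.72×20.8×(1200−1420) = -25600 J.
Q = ΔU + W = nCpΔT = -35800 J.
Net over both steps: W = -73600 J, Q = -4150 J, ΔU = 69400 J.

-73600 J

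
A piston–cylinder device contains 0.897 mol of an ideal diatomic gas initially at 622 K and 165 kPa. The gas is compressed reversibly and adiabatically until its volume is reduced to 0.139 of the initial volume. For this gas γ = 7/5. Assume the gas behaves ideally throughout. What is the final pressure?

V₁ = nRT₁/P₁ = 0.897×8.314×622/165 = 28.1 L.
Adiabatic: TV^(γ−1) = const ⇒ T₂ = 622×(7.19)^0.400 = 1370 K; PV^γ = const ⇒ P₂ = 2610 kPa.

2610 kPa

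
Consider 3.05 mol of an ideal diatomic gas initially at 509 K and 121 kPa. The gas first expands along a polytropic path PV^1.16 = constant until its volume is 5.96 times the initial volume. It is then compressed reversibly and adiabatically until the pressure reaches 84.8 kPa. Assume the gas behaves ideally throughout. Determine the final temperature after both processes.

624 K

V₁ = nRT₁/P₁ = 3.05×8.314×509/121 = 107 L.
Step 1 — Polytropic n=1.16: T₂ = T₁(V₁/V₂)^(n−1) = 509×(0.168)^0.16 = 383 K; P₂ = P₁(V₁/V₂)^n = 15.3 kPa.
W = (P₁V₁−P₂V₂)/(n−1) = (121×107−15.3×636)/0.16 = 20000 J.
ΔU = nCvΔT = 3.05×20.8×(383−509) = -8020 J.
Q = ΔU + W = 12000 J.
State after step 1: P = 15.3 kPa, V = 636 L, T = 383 K.
Step 2 — Adiabatic: T₂/T₁ = (P₂/P₁)^((γ−1)/γ) ⇒ T₂ = 383×(5.56)^0.286 = 624 K; V₂ = 187 L.
ΔU = nCvΔT = 3.05×20.8×(624−383) = 15300 J.
Q = 0 for an adiabatic process, so W = −ΔU = -15300 J.
Net over both steps: W = 4710 J, Q = 12000 J, ΔU = 7320 J.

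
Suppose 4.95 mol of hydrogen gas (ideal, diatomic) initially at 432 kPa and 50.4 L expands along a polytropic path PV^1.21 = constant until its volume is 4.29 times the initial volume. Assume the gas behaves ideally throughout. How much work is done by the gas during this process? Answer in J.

27300 J

T₁ = P₁V₁/(nR) = 432×50.4/(4.95×8.314) = 529 K.
Polytropic n=1.21: T₂ = T₁(V₁/V₂)^(n−1) = 529×(0.233)^0.21 = 390 K; P₂ = P₁(V₁/V₂)^n = 74.2 kPa.
W = (P₁V₁−P₂V₂)/(n−1) = (432×50.4−74.2×216)/0.21 = 27300 J.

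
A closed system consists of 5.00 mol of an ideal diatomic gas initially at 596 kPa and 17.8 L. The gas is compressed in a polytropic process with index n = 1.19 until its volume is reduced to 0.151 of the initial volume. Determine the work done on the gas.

T₁ = P₁V₁/(nR) = 596×17.8/(5.00×8.314) = 255 K.
Polytropic n=1.19: T₂ = T₁(V₁/V₂)^(n−1) = 255×(6.62)^0.19 = 365 K; P₂ = P₁(V₁/V₂)^n = 5650 kPa.
W = (P₁V₁−P₂V₂)/(n−1) = (596×17.8−5650×2.69)/0.19 = -24100 J.
Work done on the gas = −W_by = 24100 J.

24100 J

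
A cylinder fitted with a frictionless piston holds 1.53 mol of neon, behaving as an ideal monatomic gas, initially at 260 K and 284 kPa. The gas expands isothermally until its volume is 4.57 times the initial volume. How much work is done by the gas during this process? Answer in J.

5030 J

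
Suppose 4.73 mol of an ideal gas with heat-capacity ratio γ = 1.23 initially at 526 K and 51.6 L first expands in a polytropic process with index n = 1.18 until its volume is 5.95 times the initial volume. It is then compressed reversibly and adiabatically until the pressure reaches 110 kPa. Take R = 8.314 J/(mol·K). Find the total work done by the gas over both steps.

20900 J

P₁ = nRT₁/V₁ = 4.73×8.314×526/51.6 = 401 kPa.
Step 1 — Polytropic n=1.18: T₂ = T₁(V₁/V₂)^(n−1) = 526×(0.168)^0.18 = 382 K; P₂ = P₁(V₁/V₂)^n = 48.9 kPa.
W = (P₁V₁−P₂V₂)/(n−1) = (401×51.6−48.9×307)/0.18 = 31600 J.
ΔU = nCvΔT = 4.73×36.1×(382−526) = -24700 J.
Q = ΔU + W = 6860 J.
State after step 1: P = 48.9 kPa, V = 307 L, T = 382 K.
Step 2 — Adiabatic: T₂/T₁ = (P₂/P₁)^((γ−1)/γ) ⇒ T₂ = 382×(2.25)^0.187 = 444 K; V₂ = 159 L.
ΔU = nCvΔT = 4.73×36.1×(444−382) = 10700 J.
Q = 0 for an adiabatic process, so W = −ΔU = -10700 J.
Net over both steps: W = 20900 J, Q = 6860 J, ΔU = -14000 J.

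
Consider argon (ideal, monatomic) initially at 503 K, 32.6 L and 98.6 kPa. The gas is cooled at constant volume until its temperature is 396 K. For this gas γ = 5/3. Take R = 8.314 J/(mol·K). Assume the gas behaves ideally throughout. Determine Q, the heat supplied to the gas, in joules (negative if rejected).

-1030 J

n = P₁V₁/(RT₁) = 98.6×32.6/(8.314×503) = 0.769 mol.
Isochoric: V stays 32.6 L; P/T = const ⇒ T₂ = 396 K, P₂ = 77.6 kPa.
W = 0 (no volume change).
ΔU = nCvΔT = 0.769×12.5×(396−503) = -1030 J.
Q = ΔU = -1030 J.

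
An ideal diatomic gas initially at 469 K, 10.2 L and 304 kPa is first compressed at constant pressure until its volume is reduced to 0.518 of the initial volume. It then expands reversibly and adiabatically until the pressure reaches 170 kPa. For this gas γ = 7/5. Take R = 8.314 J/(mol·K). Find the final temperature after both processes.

206 K

n = P₁V₁/(RT₁) = 304×10.2/(8.314×469) = 0.795 mol.
Step 1 — Isobaric: P stays 304 kPa; V/T = const ⇒ T₂ = 243 K, V₂ = 5.28 L.
W = PΔV = 304×(5.28−10.2) kPa·L = -1490 J.
ΔU = nCvΔT = 0.795×20.8×(243−469) = -3740 J.
Q = ΔU + W = nCpΔT = -5230 J.
State after step 1: P = 304 kPa, V = 5.28 L, T = 243 K.
Step 2 — Adiabatic: T₂/T₁ = (P₂/P₁)^((γ−1)/γ) ⇒ T₂ = 243×(0.559)^0.286 = 206 K; V₂ = 8.00 L.
ΔU = nCvΔT = 0.795×20.8×(206−243) = -614 J.
Q = 0 for an adiabatic process, so W = −ΔU = 614 J.
Net over both steps: W = -880 J, Q = -5230 J, ΔU = -4350 J.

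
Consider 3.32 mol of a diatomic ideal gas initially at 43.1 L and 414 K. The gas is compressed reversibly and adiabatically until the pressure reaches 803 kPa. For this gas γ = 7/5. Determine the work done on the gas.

10600 J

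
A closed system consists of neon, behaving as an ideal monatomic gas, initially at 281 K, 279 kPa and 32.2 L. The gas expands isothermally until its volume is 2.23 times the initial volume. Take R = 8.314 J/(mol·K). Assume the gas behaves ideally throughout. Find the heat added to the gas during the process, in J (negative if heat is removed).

7210 J

n = P₁V₁/(RT₁) = 279×32.2/(8.314×281) = 3.85 mol.
Isothermal: T stays 281 K; PV = const ⇒ V₂ = 71.8 L, P₂ = 125 kPa.
ΔU = 0 (ideal gas, T constant).
W = nRT ln(V₂/V₁) = 3.85×8.314×281×ln(2.23) = 7210 J.
Q = ΔU + W = 7210 J.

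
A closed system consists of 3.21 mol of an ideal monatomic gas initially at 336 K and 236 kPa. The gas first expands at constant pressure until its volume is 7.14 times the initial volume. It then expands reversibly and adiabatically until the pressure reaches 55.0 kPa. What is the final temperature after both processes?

V₁ = nRT₁/P₁ = 3.21×8.314×336/236 = 38.0 L.
Step 1 — Isobaric: P stays 236 kPa; V/T = const ⇒ T₂ = 2400 K, V₂ = 271 L.
W = PΔV = 236×(271−38.0) kPa·L = 55100 J.
ΔU = nCvΔT = 3.21×12.5×(2400−336) = 82600 J.
Q = ΔU + W = nCpΔT = 138000 J.
State after step 1: P = 236 kPa, V = 271 L, T = 2400 K.
Step 2 — Adiabatic: T₂/T₁ = (P₂/P₁)^((γ−1)/γ) ⇒ T₂ = 2400×(0.233)^0.400 = 1340 K; V₂ = 650 L.
ΔU = nCvΔT = 3.21×12.5×(1340−2400) = -42400 J.
Q = 0 for an adiabatic process, so W = −ΔU = 42400 J.
Net over both steps: W = 97500 J, Q = 138000 J, ΔU = 40200 J.

1340 K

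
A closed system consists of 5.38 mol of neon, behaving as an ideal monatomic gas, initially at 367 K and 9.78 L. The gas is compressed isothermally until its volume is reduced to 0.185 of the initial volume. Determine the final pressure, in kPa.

9070 kPa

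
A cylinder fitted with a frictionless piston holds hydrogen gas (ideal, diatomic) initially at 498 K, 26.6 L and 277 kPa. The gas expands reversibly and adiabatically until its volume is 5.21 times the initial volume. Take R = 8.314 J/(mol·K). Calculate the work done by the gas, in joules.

n = P₁V₁/(RT₁) = 277×26.6/(8.314×498) = 1.78 mol.
Adiabatic: TV^(γ−1) = const ⇒ T₂ = 498×(0.192)^0.400 = 257 K; PV^γ = const ⇒ P₂ = 27.5 kPa.
ΔU = nCvΔT = 1.78×20.8×(257−498) = -8900 J.
Q = 0 for an adiabatic process, so W = −ΔU = 8900 J.

8900 J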